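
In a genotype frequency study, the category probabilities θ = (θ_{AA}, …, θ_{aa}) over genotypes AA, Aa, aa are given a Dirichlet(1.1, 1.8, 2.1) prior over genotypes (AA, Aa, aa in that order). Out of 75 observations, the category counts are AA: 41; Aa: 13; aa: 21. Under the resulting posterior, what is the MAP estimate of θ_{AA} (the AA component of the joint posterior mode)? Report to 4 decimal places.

0.5338

The Dirichlet prior is conjugate to the Multinomial likelihood: each posterior αⱼ = prior αⱼ + observed count nⱼ.
Posterior concentration: (42.1, 14.8, 23.1), total = 80.0.
Joint mode component: (α_{AA}−1)/(Σα−K) = 41.1/77.0 = 0.5338.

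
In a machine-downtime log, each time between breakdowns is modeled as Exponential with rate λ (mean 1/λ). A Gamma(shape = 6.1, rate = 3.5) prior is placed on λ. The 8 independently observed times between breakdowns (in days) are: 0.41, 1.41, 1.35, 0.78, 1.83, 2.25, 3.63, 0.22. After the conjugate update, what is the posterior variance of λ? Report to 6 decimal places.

0.059608

With a Gamma(shape α, rate β) prior on the exponential rate λ, the posterior after n observations with total T = Σxᵢ is Gamma(α+n, β+T).
Sum of observations T = 11.88 days; n = 8.
Posterior: Gamma(6.1+8, 3.5+11.88) = Gamma(14.1, 15.38).
Var = α/β² = 0.059608.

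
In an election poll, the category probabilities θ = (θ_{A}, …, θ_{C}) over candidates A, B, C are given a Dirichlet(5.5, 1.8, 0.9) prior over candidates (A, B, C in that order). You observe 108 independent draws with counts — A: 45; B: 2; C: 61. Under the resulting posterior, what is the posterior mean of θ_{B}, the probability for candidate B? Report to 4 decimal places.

0.0327

The Dirichlet prior is conjugate to the Multinomial likelihood: each posterior αⱼ = prior αⱼ + observed count nⱼ.
Posterior concentration: (50.5, 3.8, 61.9), total = 116.2.
E[θ_{B}|data] = α_{B}/Σα = 3.8/116.2 = 0.0327.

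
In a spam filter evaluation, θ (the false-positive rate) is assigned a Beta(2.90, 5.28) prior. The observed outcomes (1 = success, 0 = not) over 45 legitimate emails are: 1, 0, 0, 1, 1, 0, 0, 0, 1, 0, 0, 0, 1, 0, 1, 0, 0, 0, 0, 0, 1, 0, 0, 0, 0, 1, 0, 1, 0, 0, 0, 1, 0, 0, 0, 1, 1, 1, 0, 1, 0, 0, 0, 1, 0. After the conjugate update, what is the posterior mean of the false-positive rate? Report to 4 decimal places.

0.3366

The Beta prior is conjugate to a Binomial/Bernoulli likelihood; the update adds successes to α and failures to β.
Posterior: Beta(α+k, β+n−k) = Beta(2.90+15, 5.28+30) = Beta(17.90, 35.28).
Posterior mean = α/(α+β) = 17.90/53.18 = 0.3366.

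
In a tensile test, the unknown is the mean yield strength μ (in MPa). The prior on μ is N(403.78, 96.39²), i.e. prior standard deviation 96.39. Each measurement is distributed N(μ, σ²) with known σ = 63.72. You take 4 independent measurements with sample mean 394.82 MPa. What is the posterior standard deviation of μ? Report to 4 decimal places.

For Normal data with known variance σ², a Normal(μ₀, σ₀²) prior on μ is conjugate. Posterior precision = 1/σ₀² + n/σ²; posterior mean is the precision-weighted average of μ₀ and x̄.
σ₀² = 96.39² = 9291.0321, σ² = 63.72² = 4060.2384; σ² + n·σ₀² = 4060.2384 + 4·9291.0321 = 41224.3668.
Posterior precision = 1/σ₀² + n/σ² = 1/9291.0321 + 4/4060.2384 = (σ² + n·σ₀²)/(σ₀²σ²) = 41224.3668/(9291.0321·4060.2384); posterior variance σₙ² = σ₀²σ²/(σ² + n·σ₀²) = 9291.0321·4060.2384/41224.3668 = 915.085136.
Posterior SD = √σₙ² = √(9291.0321·4060.2384/41224.3668) = 30.2504.

30.2504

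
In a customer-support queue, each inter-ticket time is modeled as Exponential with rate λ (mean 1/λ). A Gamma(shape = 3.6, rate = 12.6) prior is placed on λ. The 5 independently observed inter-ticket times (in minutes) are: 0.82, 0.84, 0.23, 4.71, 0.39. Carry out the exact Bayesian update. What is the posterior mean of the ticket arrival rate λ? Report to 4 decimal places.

With a Gamma(shape α, rate β) prior on the exponential rate λ, the posterior after n observations with total T = Σxᵢ is Gamma(α+n, β+T).
Sum of observations T = 6.99 minutes; n = 5.
Posterior: Gamma(3.6+5, 12.6+6.99) = Gamma(8.6, 19.59).
Posterior mean of λ = α/β = 8.6/19.59 = 0.4390.

0.4390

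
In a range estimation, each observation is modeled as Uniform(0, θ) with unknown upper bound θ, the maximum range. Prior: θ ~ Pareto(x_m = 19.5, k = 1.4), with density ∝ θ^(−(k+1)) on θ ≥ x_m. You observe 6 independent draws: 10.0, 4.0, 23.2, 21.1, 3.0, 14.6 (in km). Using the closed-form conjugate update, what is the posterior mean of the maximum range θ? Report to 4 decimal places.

A Pareto(scale x_m, shape k) prior on the upper bound θ of Uniform(0, θ) is conjugate: posterior is Pareto(max(x_m, max xᵢ), k + n).
Sample maximum = 23.2; prior scale x_m = 19.5 → posterior scale = max = 23.2.
Posterior shape = 1.4 + 6 = 7.4.
E[θ|data] = k·x_m/(k−1) = 7.4·23.2/6.4 = 26.8250.

26.8250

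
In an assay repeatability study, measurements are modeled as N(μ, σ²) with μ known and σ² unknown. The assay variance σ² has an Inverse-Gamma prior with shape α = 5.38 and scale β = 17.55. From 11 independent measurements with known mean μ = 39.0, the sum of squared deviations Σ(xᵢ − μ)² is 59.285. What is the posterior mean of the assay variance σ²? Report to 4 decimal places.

4.7766

With known mean μ and an Inverse-Gamma(α, β) prior on σ², the Normal likelihood is conjugate: posterior is Inv-Gamma(α + n/2, β + Σ(xᵢ−μ)²/2).
Posterior: Inv-Gamma(5.38 + 11/2, 17.55 + 59.285/2) = Inv-Gamma(10.88, 47.1925).
E[σ²|data] = β/(α−1) = 47.1925/9.88 = 4.7766.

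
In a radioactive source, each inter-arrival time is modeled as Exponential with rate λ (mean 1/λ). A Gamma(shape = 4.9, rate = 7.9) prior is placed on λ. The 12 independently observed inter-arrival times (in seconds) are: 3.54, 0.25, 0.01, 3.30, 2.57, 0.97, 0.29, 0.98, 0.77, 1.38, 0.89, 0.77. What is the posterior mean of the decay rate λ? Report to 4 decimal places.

0.7155

With a Gamma(shape α, rate β) prior on the exponential rate λ, the posterior after n observations with total T = Σxᵢ is Gamma(α+n, β+T).
Sum of observations T = 15.72 seconds; n = 12.
Posterior: Gamma(4.9+12, 7.9+15.72) = Gamma(16.9, 23.62).
Posterior mean of λ = α/β = 16.9/23.62 = 0.7155.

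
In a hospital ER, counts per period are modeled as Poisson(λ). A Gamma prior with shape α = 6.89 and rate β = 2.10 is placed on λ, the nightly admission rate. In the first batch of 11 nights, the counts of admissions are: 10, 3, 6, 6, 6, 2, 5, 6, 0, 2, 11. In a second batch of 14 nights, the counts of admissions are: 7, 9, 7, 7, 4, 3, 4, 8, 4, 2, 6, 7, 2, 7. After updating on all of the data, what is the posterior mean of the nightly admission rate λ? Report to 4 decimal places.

With a Gamma(shape α, rate β) prior, the Poisson likelihood is conjugate: the posterior is Gamma(α + ΣXᵢ, β + n).
Batch 1: sum of counts S = 57 over n = 11 nights.
After batch 1: Gamma(α+S, β+n) = Gamma(6.89+57, 2.10+11) = Gamma(63.89, 13.10).
Batch 2: sum of counts S = 77 over n = 14 nights.
After batch 2: Gamma(α+S, β+n) = Gamma(63.89+77, 13.10+14) = Gamma(140.89, 27.10).
Posterior mean = α/β = 140.89/27.10 = 5.1989.

5.1989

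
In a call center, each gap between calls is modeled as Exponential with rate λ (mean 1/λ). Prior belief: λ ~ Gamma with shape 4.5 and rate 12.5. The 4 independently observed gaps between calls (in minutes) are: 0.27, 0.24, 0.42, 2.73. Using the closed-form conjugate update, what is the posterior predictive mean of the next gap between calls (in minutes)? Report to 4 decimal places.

With a Gamma(shape α, rate β) prior on the exponential rate λ, the posterior after n observations with total T = Σxᵢ is Gamma(α+n, β+T).
Sum of observations T = 3.66 minutes; n = 4.
Posterior: Gamma(4.5+4, 12.5+3.66) = Gamma(8.5, 16.16).
The predictive distribution for the next observation is Lomax; its mean is β/(α−1) = 16.16/7.5 = 2.1547.

2.1547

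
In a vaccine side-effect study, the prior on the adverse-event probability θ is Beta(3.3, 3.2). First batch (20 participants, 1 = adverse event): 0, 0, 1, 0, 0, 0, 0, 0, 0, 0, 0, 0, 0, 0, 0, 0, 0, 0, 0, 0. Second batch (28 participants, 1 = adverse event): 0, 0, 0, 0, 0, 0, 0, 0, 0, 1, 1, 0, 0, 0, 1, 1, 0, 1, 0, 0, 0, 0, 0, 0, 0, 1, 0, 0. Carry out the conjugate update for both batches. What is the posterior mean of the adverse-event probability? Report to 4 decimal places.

The Beta prior is conjugate to a Binomial/Bernoulli likelihood; the update adds successes to α and failures to β.
After batch 1: Beta(3.3+1, 3.2+19) = Beta(4.3, 22.2).
After batch 2: Beta(4.3+6, 22.2+22) = Beta(10.3, 44.2).
Posterior mean = α/(α+β) = 10.3/54.5 = 0.1890.

0.1890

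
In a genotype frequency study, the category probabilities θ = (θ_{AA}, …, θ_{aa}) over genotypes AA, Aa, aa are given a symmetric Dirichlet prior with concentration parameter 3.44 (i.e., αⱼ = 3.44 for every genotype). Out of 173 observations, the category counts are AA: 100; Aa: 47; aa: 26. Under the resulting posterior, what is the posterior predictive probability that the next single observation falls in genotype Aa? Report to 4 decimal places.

The Dirichlet prior is conjugate to the Multinomial likelihood: each posterior αⱼ = prior αⱼ + observed count nⱼ.
Posterior concentration: (103.44, 50.44, 29.44), total = 183.32.
P(next = Aa | data) = α_{Aa}/Σα = 0.2751.

0.2751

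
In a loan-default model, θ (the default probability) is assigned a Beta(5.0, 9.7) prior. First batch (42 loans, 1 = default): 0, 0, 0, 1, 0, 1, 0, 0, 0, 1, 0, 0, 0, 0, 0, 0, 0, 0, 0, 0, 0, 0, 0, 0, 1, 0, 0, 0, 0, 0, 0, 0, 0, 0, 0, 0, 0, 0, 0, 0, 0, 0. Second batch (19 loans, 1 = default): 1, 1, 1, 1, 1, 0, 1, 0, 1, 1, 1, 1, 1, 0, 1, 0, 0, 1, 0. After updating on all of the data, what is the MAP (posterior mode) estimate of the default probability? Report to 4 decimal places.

0.2849

The Beta prior is conjugate to a Binomial/Bernoulli likelihood; the update adds successes to α and failures to β.
After batch 1: Beta(5.0+4, 9.7+38) = Beta(9.0, 47.7).
After batch 2: Beta(9.0+13, 47.7+6) = Beta(22.0, 53.7).
Mode of Beta(a,b) for a,b>1 is (a−1)/(a+b−2) = 21.0/73.7 = 0.2849.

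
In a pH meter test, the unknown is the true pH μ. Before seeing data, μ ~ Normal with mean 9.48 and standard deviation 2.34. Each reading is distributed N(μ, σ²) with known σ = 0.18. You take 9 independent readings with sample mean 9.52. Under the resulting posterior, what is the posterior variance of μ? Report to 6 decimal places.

0.003598

For Normal data with known variance σ², a Normal(μ₀, σ₀²) prior on μ is conjugate. Posterior precision = 1/σ₀² + n/σ²; posterior mean is the precision-weighted average of μ₀ and x̄.
σ₀² = 2.34² = 5.4756, σ² = 0.18² = 0.0324; σ² + n·σ₀² = 0.0324 + 9·5.4756 = 49.3128.
Posterior precision = 1/σ₀² + n/σ² = 1/5.4756 + 9/0.0324 = (σ² + n·σ₀²)/(σ₀²σ²) = 49.3128/(5.4756·0.0324); posterior variance σₙ² = σ₀²σ²/(σ² + n·σ₀²) = 5.4756·0.0324/49.3128 = 0.003598.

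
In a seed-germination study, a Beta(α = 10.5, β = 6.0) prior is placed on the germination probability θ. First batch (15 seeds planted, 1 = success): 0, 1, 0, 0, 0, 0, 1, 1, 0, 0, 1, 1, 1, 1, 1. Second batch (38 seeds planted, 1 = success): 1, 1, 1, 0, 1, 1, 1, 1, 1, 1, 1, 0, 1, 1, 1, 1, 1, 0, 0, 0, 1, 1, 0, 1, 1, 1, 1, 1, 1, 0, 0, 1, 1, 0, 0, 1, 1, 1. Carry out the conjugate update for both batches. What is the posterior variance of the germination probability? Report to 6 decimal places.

The Beta prior is conjugate to a Binomial/Bernoulli likelihood; the update adds successes to α and failures to β.
After batch 1: Beta(10.5+8, 6.0+7) = Beta(18.5, 13.0).
After batch 2: Beta(18.5+28, 13.0+10) = Beta(46.5, 23.0).
Var = αβ/((α+β)²(α+β+1)) = 46.5·23.0/(69.5²·70.5) = 0.003141.

0.003141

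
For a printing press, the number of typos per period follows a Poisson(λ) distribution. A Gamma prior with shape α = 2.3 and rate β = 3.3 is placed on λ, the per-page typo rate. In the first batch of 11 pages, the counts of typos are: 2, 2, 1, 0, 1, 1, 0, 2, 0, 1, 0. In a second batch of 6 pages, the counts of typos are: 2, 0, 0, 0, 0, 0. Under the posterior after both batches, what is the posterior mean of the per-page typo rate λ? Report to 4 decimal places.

0.7044

With a Gamma(shape α, rate β) prior, the Poisson likelihood is conjugate: the posterior is Gamma(α + ΣXᵢ, β + n).
Batch 1: sum of counts S = 10 over n = 11 pages.
After batch 1: Gamma(α+S, β+n) = Gamma(2.3+10, 3.3+11) = Gamma(12.3, 14.3).
Batch 2: sum of counts S = 2 over n = 6 pages.
After batch 2: Gamma(α+S, β+n) = Gamma(12.3+2, 14.3+6) = Gamma(14.3, 20.3).
Posterior mean = α/β = 14.3/20.3 = 0.7044.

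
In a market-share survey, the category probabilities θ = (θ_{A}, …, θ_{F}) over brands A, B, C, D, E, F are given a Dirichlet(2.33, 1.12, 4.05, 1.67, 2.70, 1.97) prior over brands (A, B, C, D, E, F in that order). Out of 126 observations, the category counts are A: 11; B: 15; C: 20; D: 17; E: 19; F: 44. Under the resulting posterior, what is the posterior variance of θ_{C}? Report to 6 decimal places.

0.001011

The Dirichlet prior is conjugate to the Multinomial likelihood: each posterior αⱼ = prior αⱼ + observed count nⱼ.
Posterior concentration: (13.33, 16.12, 24.05, 18.67, 21.70, 45.97), total = 139.84.
Var[θ_j] = α_j(Σα−α_j)/((Σα)²(Σα+1)) = 24.05·115.79/(139.84²·140.84) = 0.001011.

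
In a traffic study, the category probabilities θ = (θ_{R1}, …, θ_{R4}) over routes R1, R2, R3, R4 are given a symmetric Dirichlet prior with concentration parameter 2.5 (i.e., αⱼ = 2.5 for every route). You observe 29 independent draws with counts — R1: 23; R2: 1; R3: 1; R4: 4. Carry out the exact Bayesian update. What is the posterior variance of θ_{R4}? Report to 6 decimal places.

The Dirichlet prior is conjugate to the Multinomial likelihood: each posterior αⱼ = prior αⱼ + observed count nⱼ.
Posterior concentration: (25.5, 3.5, 3.5, 6.5), total = 39.0.
Var[θ_j] = α_j(Σα−α_j)/((Σα)²(Σα+1)) = 6.5·32.5/(39.0²·40.0) = 0.003472.

0.003472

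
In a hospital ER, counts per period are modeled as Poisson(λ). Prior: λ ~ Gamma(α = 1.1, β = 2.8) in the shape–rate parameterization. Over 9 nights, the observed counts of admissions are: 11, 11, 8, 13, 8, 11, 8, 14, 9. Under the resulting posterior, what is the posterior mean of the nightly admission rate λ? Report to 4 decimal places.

7.9746

With a Gamma(shape α, rate β) prior, the Poisson likelihood is conjugate: the posterior is Gamma(α + ΣXᵢ, β + n).
Sum of counts S = 93 over n = 9 nights.
Posterior: Gamma(α+S, β+n) = Gamma(1.1+93, 2.8+9) = Gamma(94.1, 11.8).
Posterior mean = α/β = 94.1/11.8 = 7.9746.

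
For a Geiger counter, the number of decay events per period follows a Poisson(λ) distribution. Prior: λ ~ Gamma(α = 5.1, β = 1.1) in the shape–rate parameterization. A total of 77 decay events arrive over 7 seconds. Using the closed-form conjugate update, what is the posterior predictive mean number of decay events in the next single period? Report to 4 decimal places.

With a Gamma(shape α, rate β) prior, the Poisson likelihood is conjugate: the posterior is Gamma(α + ΣXᵢ, β + n).
Posterior: Gamma(α+S, β+n) = Gamma(5.1+77, 1.1+7) = Gamma(82.1, 8.1).
The predictive distribution for one future period is NegBinom with mean α/β = 10.1358.

10.1358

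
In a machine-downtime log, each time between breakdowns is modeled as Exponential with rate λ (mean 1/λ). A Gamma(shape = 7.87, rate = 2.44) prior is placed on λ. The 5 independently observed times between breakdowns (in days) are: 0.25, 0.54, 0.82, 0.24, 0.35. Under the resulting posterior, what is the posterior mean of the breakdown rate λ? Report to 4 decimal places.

2.7737

With a Gamma(shape α, rate β) prior on the exponential rate λ, the posterior after n observations with total T = Σxᵢ is Gamma(α+n, β+T).
Sum of observations T = 2.20 days; n = 5.
Posterior: Gamma(7.87+5, 2.44+2.20) = Gamma(12.87, 4.64).
Posterior mean of λ = α/β = 12.87/4.64 = 2.7737.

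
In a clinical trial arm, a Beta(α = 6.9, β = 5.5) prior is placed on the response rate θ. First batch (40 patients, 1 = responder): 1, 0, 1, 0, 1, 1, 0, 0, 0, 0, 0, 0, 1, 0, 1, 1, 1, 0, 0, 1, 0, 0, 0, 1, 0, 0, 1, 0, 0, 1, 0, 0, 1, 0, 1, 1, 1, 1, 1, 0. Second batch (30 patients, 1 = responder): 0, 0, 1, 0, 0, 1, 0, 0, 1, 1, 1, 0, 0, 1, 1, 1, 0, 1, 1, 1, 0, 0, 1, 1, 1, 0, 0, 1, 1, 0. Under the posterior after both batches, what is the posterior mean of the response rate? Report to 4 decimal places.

The Beta prior is conjugate to a Binomial/Bernoulli likelihood; the update adds successes to α and failures to β.
After batch 1: Beta(6.9+18, 5.5+22) = Beta(24.9, 27.5).
After batch 2: Beta(24.9+16, 27.5+14) = Beta(40.9, 41.5).
Posterior mean = α/(α+β) = 40.9/82.4 = 0.4964.

0.4964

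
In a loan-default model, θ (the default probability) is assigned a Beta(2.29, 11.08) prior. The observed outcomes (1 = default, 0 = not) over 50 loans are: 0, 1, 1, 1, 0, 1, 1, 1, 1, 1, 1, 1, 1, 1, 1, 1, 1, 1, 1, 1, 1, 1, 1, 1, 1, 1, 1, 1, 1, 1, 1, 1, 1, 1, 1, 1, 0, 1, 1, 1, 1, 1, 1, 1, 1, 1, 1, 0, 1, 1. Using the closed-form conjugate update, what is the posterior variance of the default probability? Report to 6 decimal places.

0.002817

The Beta prior is conjugate to a Binomial/Bernoulli likelihood; the update adds successes to α and failures to β.
Posterior: Beta(α+k, β+n−k) = Beta(2.29+46, 11.08+4) = Beta(48.29, 15.08).
Var = αβ/((α+β)²(α+β+1)) = 48.29·15.08/(63.37²·64.37) = 0.002817.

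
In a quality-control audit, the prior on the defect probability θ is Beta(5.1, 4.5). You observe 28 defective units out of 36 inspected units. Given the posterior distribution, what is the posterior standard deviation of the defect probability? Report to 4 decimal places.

0.0653

The Beta prior is conjugate to a Binomial/Bernoulli likelihood; the update adds successes to α and failures to β.
Posterior: Beta(α+k, β+n−k) = Beta(5.1+28, 4.5+8) = Beta(33.1, 12.5).
Var = αβ/((α+β)²(α+β+1)) = 33.1·12.5/(45.6²·46.6) = 0.00426995; SD = √0.00426995 = 0.0653.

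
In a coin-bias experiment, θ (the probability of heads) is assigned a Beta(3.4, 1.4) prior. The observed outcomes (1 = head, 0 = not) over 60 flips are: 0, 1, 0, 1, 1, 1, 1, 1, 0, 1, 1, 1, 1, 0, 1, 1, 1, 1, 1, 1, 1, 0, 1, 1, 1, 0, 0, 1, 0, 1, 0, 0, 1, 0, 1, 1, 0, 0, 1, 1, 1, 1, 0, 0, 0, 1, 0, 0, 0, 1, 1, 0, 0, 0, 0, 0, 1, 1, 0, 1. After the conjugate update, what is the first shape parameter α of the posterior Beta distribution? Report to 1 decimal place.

The Beta prior is conjugate to a Binomial/Bernoulli likelihood; the update adds successes to α and failures to β.
Posterior: Beta(α+k, β+n−k) = Beta(3.4+35, 1.4+25) = Beta(38.4, 26.4).
Posterior α = 38.4.

38.4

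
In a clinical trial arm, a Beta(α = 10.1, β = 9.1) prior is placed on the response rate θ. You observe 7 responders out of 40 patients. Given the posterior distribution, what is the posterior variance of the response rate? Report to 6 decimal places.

The Beta prior is conjugate to a Binomial/Bernoulli likelihood; the update adds successes to α and failures to β.
Posterior: Beta(α+k, β+n−k) = Beta(10.1+7, 9.1+33) = Beta(17.1, 42.1).
Var = αβ/((α+β)²(α+β+1)) = 17.1·42.1/(59.2²·60.2) = 0.003412.

0.003412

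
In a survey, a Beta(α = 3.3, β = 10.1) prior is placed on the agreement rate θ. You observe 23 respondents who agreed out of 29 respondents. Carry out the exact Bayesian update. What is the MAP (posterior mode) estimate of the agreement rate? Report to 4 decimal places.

0.6262

The Beta prior is conjugate to a Binomial/Bernoulli likelihood; the update adds successes to α and failures to β.
Posterior: Beta(α+k, β+n−k) = Beta(3.3+23, 10.1+6) = Beta(26.3, 16.1).
Mode of Beta(a,b) for a,b>1 is (a−1)/(a+b−2) = 25.3/40.4 = 0.6262.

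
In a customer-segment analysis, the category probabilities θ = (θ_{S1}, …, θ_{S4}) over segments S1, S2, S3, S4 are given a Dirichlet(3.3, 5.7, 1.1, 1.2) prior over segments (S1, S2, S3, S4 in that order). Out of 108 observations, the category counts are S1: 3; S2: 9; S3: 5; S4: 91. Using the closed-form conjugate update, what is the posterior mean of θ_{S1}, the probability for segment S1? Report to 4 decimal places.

The Dirichlet prior is conjugate to the Multinomial likelihood: each posterior αⱼ = prior αⱼ + observed count nⱼ.
Posterior concentration: (6.3, 14.7, 6.1, 92.2), total = 119.3.
E[θ_{S1}|data] = α_{S1}/Σα = 6.3/119.3 = 0.0528.

0.0528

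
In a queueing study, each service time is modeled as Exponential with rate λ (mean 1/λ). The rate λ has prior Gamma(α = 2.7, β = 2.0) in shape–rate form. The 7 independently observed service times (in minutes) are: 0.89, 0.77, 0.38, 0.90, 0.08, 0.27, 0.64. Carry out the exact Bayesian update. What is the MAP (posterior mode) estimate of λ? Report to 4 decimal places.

1.4671

With a Gamma(shape α, rate β) prior on the exponential rate λ, the posterior after n observations with total T = Σxᵢ is Gamma(α+n, β+T).
Sum of observations T = 3.93 minutes; n = 7.
Posterior: Gamma(2.7+7, 2.0+3.93) = Gamma(9.7, 5.93).
Mode = (α−1)/β = 1.4671.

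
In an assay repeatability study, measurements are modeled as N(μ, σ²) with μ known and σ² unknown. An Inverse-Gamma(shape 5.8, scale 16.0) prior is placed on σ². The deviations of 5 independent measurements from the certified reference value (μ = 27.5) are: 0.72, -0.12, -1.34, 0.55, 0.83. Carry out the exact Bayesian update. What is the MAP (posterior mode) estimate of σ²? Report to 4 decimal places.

1.8989

With known mean μ and an Inverse-Gamma(α, β) prior on σ², the Normal likelihood is conjugate: posterior is Inv-Gamma(α + n/2, β + Σ(xᵢ−μ)²/2).
Σ(xᵢ−μ)² = (0.72)² + (-0.12)² + (-1.34)² + (0.55)² + (0.83)² = 3.3198.
Posterior: Inv-Gamma(5.8 + 5/2, 16.0 + 3.3198/2) = Inv-Gamma(8.30, 17.65990).
Mode = β/(α+1) = 17.65990/9.30 = 1.8989.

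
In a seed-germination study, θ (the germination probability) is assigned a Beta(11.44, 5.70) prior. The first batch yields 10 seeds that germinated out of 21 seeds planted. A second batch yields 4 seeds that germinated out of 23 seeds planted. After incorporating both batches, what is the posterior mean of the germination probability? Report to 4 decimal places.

The Beta prior is conjugate to a Binomial/Bernoulli likelihood; the update adds successes to α and failures to β.
After batch 1: Beta(11.44+10, 5.70+11) = Beta(21.44, 16.70).
After batch 2: Beta(21.44+4, 16.70+19) = Beta(25.44, 35.70).
Posterior mean = α/(α+β) = 25.44/61.14 = 0.4161.

0.4161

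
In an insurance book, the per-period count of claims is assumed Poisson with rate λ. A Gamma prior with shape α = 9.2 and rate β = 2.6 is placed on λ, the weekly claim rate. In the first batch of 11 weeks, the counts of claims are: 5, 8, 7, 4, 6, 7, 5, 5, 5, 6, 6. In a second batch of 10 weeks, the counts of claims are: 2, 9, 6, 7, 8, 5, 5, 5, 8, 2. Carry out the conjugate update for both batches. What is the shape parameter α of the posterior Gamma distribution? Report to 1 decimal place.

With a Gamma(shape α, rate β) prior, the Poisson likelihood is conjugate: the posterior is Gamma(α + ΣXᵢ, β + n).
Batch 1: sum of counts S = 64 over n = 11 weeks.
After batch 1: Gamma(α+S, β+n) = Gamma(9.2+64, 2.6+11) = Gamma(73.2, 13.6).
Batch 2: sum of counts S = 57 over n = 10 weeks.
After batch 2: Gamma(α+S, β+n) = Gamma(73.2+57, 13.6+10) = Gamma(130.2, 23.6).
Posterior α = 130.2.

130.2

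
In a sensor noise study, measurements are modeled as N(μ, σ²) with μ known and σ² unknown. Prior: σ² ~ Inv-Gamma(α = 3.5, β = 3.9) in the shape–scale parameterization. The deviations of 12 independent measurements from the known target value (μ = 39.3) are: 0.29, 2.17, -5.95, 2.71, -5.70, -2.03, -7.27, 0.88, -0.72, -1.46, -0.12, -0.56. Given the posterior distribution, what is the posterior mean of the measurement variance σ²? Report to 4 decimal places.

With known mean μ and an Inverse-Gamma(α, β) prior on σ², the Normal likelihood is conjugate: posterior is Inv-Gamma(α + n/2, β + Σ(xᵢ−μ)²/2).
Σ(xᵢ−μ)² = (0.29)² + (2.17)² + (-5.95)² + (2.71)² + (-5.70)² + (-2.03)² + (-7.27)² + (0.88)² + (-0.72)² + (-1.46)² + (-0.12)² + (-0.56)² = 140.7558.
Posterior: Inv-Gamma(3.5 + 12/2, 3.9 + 140.7558/2) = Inv-Gamma(9.50, 74.27790).
E[σ²|data] = β/(α−1) = 74.27790/8.50 = 8.7386.

8.7386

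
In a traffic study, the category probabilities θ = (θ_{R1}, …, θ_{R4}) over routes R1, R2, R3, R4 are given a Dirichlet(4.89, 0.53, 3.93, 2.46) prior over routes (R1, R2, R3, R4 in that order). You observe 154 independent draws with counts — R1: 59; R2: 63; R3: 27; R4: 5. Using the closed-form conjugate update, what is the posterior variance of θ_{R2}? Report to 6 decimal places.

The Dirichlet prior is conjugate to the Multinomial likelihood: each posterior αⱼ = prior αⱼ + observed count nⱼ.
Posterior concentration: (63.89, 63.53, 30.93, 7.46), total = 165.81.
Var[θ_j] = α_j(Σα−α_j)/((Σα)²(Σα+1)) = 63.53·102.28/(165.81²·166.81) = 0.001417.

0.001417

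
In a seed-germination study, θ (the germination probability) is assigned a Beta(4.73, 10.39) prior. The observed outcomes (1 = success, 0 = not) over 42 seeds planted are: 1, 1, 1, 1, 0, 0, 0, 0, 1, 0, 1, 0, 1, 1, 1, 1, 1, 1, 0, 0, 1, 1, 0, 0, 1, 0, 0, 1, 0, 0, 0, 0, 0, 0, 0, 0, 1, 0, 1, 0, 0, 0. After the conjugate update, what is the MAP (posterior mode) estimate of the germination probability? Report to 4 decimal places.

0.3942

The Beta prior is conjugate to a Binomial/Bernoulli likelihood; the update adds successes to α and failures to β.
Posterior: Beta(α+k, β+n−k) = Beta(4.73+18, 10.39+24) = Beta(22.73, 34.39).
Mode of Beta(a,b) for a,b>1 is (a−1)/(a+b−2) = 21.73/55.12 = 0.3942.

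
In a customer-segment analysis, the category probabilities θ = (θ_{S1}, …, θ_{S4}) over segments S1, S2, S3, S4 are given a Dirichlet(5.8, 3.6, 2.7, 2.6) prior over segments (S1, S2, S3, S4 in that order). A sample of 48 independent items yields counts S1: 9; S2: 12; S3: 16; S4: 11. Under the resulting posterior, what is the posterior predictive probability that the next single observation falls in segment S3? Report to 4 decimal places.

The Dirichlet prior is conjugate to the Multinomial likelihood: each posterior αⱼ = prior αⱼ + observed count nⱼ.
Posterior concentration: (14.8, 15.6, 18.7, 13.6), total = 62.7.
P(next = S3 | data) = α_{S3}/Σα = 0.2982.

0.2982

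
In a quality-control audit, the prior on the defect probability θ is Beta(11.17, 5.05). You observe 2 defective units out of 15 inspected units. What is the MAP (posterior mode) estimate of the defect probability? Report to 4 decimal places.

The Beta prior is conjugate to a Binomial/Bernoulli likelihood; the update adds successes to α and failures to β.
Posterior: Beta(α+k, β+n−k) = Beta(11.17+2, 5.05+13) = Beta(13.17, 18.05).
Mode of Beta(a,b) for a,b>1 is (a−1)/(a+b−2) = 12.17/29.22 = 0.4165.

0.4165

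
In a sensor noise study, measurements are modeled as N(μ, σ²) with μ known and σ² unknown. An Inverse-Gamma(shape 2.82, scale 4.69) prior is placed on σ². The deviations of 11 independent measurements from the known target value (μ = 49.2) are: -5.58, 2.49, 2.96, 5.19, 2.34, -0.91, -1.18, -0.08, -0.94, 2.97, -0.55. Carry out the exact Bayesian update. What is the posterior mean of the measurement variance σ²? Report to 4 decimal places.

6.8391

With known mean μ and an Inverse-Gamma(α, β) prior on σ², the Normal likelihood is conjugate: posterior is Inv-Gamma(α + n/2, β + Σ(xᵢ−μ)²/2).
Σ(xᵢ−μ)² = (-5.58)² + (2.49)² + (2.96)² + (5.19)² + (2.34)² + (-0.91)² + (-1.18)² + (-0.08)² + (-0.94)² + (2.97)² + (-0.55)² = 90.7437.
Posterior: Inv-Gamma(2.82 + 11/2, 4.69 + 90.7437/2) = Inv-Gamma(8.32, 50.06185).
E[σ²|data] = β/(α−1) = 50.06185/7.32 = 6.8391.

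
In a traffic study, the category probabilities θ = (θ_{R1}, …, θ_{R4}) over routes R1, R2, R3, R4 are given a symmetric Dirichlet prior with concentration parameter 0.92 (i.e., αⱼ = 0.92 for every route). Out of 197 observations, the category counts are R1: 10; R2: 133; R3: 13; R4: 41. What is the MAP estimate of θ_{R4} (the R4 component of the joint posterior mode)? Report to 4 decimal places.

The Dirichlet prior is conjugate to the Multinomial likelihood: each posterior αⱼ = prior αⱼ + observed count nⱼ.
Posterior concentration: (10.92, 133.92, 13.92, 41.92), total = 200.68.
Joint mode component: (α_{R4}−1)/(Σα−K) = 40.92/196.68 = 0.2081.

0.2081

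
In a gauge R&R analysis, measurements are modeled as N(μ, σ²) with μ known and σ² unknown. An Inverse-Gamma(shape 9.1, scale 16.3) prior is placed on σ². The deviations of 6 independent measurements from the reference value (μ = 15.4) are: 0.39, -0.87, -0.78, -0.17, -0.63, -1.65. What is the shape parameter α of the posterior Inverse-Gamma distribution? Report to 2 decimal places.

12.10

With known mean μ and an Inverse-Gamma(α, β) prior on σ², the Normal likelihood is conjugate: posterior is Inv-Gamma(α + n/2, β + Σ(xᵢ−μ)²/2).
Σ(xᵢ−μ)² = (0.39)² + (-0.87)² + (-0.78)² + (-0.17)² + (-0.63)² + (-1.65)² = 4.6657.
Posterior: Inv-Gamma(9.1 + 6/2, 16.3 + 4.6657/2) = Inv-Gamma(12.10, 18.63285).
Posterior α = 12.10.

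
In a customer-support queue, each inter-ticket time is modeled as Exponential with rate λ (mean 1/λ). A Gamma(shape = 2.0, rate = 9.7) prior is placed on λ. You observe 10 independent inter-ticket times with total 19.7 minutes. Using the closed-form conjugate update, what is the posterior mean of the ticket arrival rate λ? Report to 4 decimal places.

With a Gamma(shape α, rate β) prior on the exponential rate λ, the posterior after n observations with total T = Σxᵢ is Gamma(α+n, β+T).
Posterior: Gamma(2.0+10, 9.7+19.7) = Gamma(12.0, 29.4).
Posterior mean of λ = α/β = 12.0/29.4 = 0.4082.

0.4082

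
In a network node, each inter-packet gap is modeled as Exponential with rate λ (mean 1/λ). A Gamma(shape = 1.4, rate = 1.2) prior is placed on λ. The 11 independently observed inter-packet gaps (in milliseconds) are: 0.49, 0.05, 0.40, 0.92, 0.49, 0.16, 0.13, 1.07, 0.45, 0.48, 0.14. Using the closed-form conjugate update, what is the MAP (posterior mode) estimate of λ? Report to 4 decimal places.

With a Gamma(shape α, rate β) prior on the exponential rate λ, the posterior after n observations with total T = Σxᵢ is Gamma(α+n, β+T).
Sum of observations T = 4.78 milliseconds; n = 11.
Posterior: Gamma(1.4+11, 1.2+4.78) = Gamma(12.4, 5.98).
Mode = (α−1)/β = 1.9064.

1.9064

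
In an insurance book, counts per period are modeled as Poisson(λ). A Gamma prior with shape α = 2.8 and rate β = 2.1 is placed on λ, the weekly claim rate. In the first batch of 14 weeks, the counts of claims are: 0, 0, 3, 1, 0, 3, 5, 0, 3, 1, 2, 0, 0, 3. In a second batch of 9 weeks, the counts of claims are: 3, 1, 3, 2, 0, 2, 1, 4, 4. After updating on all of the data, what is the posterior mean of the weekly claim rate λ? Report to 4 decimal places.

1.7450

With a Gamma(shape α, rate β) prior, the Poisson likelihood is conjugate: the posterior is Gamma(α + ΣXᵢ, β + n).
Batch 1: sum of counts S = 21 over n = 14 weeks.
After batch 1: Gamma(α+S, β+n) = Gamma(2.8+21, 2.1+14) = Gamma(23.8, 16.1).
Batch 2: sum of counts S = 20 over n = 9 weeks.
After batch 2: Gamma(α+S, β+n) = Gamma(23.8+20, 16.1+9) = Gamma(43.8, 25.1).
Posterior mean = α/β = 43.8/25.1 = 1.7450.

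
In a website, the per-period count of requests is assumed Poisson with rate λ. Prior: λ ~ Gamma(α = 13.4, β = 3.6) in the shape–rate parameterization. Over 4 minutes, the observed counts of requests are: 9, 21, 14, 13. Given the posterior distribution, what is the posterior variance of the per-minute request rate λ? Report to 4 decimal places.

With a Gamma(shape α, rate β) prior, the Poisson likelihood is conjugate: the posterior is Gamma(α + ΣXᵢ, β + n).
Sum of counts S = 57 over n = 4 minutes.
Posterior: Gamma(α+S, β+n) = Gamma(13.4+57, 3.6+4) = Gamma(70.4, 7.6).
Var = α/β² = 70.4/7.6² = 1.2188.

1.2188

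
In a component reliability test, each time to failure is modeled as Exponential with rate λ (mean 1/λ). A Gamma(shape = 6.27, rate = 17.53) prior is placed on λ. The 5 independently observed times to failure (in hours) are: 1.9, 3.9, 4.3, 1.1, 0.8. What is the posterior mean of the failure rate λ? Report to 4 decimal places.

With a Gamma(shape α, rate β) prior on the exponential rate λ, the posterior after n observations with total T = Σxᵢ is Gamma(α+n, β+T).
Sum of observations T = 12.0 hours; n = 5.
Posterior: Gamma(6.27+5, 17.53+12.0) = Gamma(11.27, 29.53).
Posterior mean of λ = α/β = 11.27/29.53 = 0.3816.

0.3816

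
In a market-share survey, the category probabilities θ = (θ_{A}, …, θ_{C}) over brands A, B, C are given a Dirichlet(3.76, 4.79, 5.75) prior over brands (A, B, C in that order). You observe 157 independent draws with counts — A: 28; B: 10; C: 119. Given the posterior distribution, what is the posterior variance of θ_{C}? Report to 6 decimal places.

The Dirichlet prior is conjugate to the Multinomial likelihood: each posterior αⱼ = prior αⱼ + observed count nⱼ.
Posterior concentration: (31.76, 14.79, 124.75), total = 171.30.
Var[θ_j] = α_j(Σα−α_j)/((Σα)²(Σα+1)) = 124.75·46.55/(171.30²·172.30) = 0.001149.

0.001149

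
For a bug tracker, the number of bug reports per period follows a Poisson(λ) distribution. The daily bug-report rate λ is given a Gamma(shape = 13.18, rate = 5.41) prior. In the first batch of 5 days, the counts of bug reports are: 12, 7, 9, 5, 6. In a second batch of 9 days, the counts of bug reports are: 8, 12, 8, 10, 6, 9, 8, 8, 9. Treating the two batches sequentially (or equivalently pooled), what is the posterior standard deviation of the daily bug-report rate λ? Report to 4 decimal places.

0.5878

With a Gamma(shape α, rate β) prior, the Poisson likelihood is conjugate: the posterior is Gamma(α + ΣXᵢ, β + n).
Batch 1: sum of counts S = 39 over n = 5 days.
After batch 1: Gamma(α+S, β+n) = Gamma(13.18+39, 5.41+5) = Gamma(52.18, 10.41).
Batch 2: sum of counts S = 78 over n = 9 days.
After batch 2: Gamma(α+S, β+n) = Gamma(52.18+78, 10.41+9) = Gamma(130.18, 19.41).
SD = √α/β = √130.18/19.41 = 0.5878.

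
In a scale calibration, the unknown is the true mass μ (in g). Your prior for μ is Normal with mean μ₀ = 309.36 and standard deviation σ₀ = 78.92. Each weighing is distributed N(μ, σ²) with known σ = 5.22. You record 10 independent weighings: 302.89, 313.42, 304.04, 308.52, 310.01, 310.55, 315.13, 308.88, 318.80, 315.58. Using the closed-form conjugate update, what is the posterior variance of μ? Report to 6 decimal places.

For Normal data with known variance σ², a Normal(μ₀, σ₀²) prior on μ is conjugate. Posterior precision = 1/σ₀² + n/σ²; posterior mean is the precision-weighted average of μ₀ and x̄.
σ₀² = 78.92² = 6228.3664, σ² = 5.22² = 27.2484; σ² + n·σ₀² = 27.2484 + 10·6228.3664 = 62310.9124.
Posterior precision = 1/σ₀² + n/σ² = 1/6228.3664 + 10/27.2484 = (σ² + n·σ₀²)/(σ₀²σ²) = 62310.9124/(6228.3664·27.2484); posterior variance σₙ² = σ₀²σ²/(σ² + n·σ₀²) = 6228.3664·27.2484/62310.9124 = 2.723648.

2.723648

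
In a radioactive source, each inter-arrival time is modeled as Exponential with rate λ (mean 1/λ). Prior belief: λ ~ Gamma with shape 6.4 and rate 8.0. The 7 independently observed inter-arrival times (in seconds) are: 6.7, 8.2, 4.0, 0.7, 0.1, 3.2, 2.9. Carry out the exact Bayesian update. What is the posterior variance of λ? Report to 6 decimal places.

With a Gamma(shape α, rate β) prior on the exponential rate λ, the posterior after n observations with total T = Σxᵢ is Gamma(α+n, β+T).
Sum of observations T = 25.8 seconds; n = 7.
Posterior: Gamma(6.4+7, 8.0+25.8) = Gamma(13.4, 33.8).
Var = α/β² = 0.011729.

0.011729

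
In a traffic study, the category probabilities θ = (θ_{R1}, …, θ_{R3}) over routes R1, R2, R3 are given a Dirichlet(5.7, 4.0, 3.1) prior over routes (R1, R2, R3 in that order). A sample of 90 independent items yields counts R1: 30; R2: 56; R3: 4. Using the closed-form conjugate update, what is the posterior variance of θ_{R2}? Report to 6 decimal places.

0.002341

The Dirichlet prior is conjugate to the Multinomial likelihood: each posterior αⱼ = prior αⱼ + observed count nⱼ.
Posterior concentration: (35.7, 60.0, 7.1), total = 102.8.
Var[θ_j] = α_j(Σα−α_j)/((Σα)²(Σα+1)) = 60.0·42.8/(102.8²·103.8) = 0.002341.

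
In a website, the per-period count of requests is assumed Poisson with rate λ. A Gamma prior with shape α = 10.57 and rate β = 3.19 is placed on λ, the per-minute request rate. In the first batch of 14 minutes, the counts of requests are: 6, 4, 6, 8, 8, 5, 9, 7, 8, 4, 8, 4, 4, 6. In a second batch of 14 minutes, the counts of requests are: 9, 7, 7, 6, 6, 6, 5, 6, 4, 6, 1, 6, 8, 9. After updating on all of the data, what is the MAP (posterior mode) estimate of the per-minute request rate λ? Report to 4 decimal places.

With a Gamma(shape α, rate β) prior, the Poisson likelihood is conjugate: the posterior is Gamma(α + ΣXᵢ, β + n).
Batch 1: sum of counts S = 87 over n = 14 minutes.
After batch 1: Gamma(α+S, β+n) = Gamma(10.57+87, 3.19+14) = Gamma(97.57, 17.19).
Batch 2: sum of counts S = 86 over n = 14 minutes.
After batch 2: Gamma(α+S, β+n) = Gamma(97.57+86, 17.19+14) = Gamma(183.57, 31.19).
Mode of Gamma(α,β) for α≥1 is (α−1)/β = 182.57/31.19 = 5.8535.

5.8535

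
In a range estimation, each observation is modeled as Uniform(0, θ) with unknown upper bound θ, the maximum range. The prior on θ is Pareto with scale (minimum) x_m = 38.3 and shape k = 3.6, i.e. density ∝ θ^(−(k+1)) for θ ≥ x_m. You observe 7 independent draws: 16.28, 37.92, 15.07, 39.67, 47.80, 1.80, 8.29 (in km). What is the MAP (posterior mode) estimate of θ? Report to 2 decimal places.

A Pareto(scale x_m, shape k) prior on the upper bound θ of Uniform(0, θ) is conjugate: posterior is Pareto(max(x_m, max xᵢ), k + n).
Sample maximum = 47.80; prior scale x_m = 38.3 → posterior scale = max = 47.80.
Posterior shape = 3.6 + 7 = 10.6.
The Pareto density is decreasing on [x_m, ∞), so the mode is x_m = 47.80.

47.80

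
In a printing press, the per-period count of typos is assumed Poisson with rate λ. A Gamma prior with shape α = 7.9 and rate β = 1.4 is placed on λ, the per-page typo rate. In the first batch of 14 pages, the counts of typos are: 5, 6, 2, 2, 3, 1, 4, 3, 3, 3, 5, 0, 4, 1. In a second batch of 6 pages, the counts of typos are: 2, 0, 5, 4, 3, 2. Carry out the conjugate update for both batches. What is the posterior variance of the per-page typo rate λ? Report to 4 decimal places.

With a Gamma(shape α, rate β) prior, the Poisson likelihood is conjugate: the posterior is Gamma(α + ΣXᵢ, β + n).
Batch 1: sum of counts S = 42 over n = 14 pages.
After batch 1: Gamma(α+S, β+n) = Gamma(7.9+42, 1.4+14) = Gamma(49.9, 15.4).
Batch 2: sum of counts S = 16 over n = 6 pages.
After batch 2: Gamma(α+S, β+n) = Gamma(49.9+16, 15.4+6) = Gamma(65.9, 21.4).
Var = α/β² = 65.9/21.4² = 0.1439.

0.1439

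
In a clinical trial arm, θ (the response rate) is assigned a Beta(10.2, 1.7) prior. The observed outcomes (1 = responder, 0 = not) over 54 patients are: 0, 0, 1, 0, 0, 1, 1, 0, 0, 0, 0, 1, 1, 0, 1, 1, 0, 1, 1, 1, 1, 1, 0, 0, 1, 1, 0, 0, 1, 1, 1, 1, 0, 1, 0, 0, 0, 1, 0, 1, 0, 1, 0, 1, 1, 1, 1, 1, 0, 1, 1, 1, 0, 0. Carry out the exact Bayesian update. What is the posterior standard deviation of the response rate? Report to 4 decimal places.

0.0596

The Beta prior is conjugate to a Binomial/Bernoulli likelihood; the update adds successes to α and failures to β.
Posterior: Beta(α+k, β+n−k) = Beta(10.2+30, 1.7+24) = Beta(40.2, 25.7).
Var = αβ/((α+β)²(α+β+1)) = 40.2·25.7/(65.9²·66.9) = 0.00355600; SD = √0.00355600 = 0.0596.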